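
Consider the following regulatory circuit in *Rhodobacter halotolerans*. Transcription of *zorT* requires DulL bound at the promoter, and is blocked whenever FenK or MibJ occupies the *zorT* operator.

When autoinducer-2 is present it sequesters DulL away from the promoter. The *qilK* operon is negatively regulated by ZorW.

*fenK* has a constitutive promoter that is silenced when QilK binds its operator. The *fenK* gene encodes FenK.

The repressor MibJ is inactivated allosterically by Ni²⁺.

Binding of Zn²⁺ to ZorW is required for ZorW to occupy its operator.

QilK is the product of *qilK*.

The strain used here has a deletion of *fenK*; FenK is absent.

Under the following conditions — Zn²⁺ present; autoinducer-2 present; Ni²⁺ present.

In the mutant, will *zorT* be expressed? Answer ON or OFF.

OFF

Autoinducer-2 is present, so DulL is inactive.
FenK is non-functional in this strain, so it has no effect.
Ni²⁺ is present, so MibJ is inactive.
Required activator DulL is absent, so *zorT* is not transcribed.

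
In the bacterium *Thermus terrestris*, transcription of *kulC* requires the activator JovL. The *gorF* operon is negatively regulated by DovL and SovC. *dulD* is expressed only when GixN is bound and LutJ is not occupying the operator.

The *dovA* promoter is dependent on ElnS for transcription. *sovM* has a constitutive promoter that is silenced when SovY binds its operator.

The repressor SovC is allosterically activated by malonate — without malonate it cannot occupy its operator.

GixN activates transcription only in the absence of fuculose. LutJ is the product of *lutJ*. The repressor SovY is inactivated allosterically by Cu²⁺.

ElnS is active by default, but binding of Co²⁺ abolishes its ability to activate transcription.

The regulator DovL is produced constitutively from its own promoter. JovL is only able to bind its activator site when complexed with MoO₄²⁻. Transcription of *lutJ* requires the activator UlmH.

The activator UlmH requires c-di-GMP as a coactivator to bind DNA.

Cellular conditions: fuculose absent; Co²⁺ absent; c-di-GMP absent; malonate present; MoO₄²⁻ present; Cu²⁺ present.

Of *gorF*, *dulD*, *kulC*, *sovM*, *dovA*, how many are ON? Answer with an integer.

DovL is produced constitutively and is active.
Malonate is present, so SovC is active.
With repressor DovL bound, *gorF* is not transcribed.
→ *gorF* is OFF.
c-di-GMP is absent, so UlmH is inactive.
Required activator UlmH is absent, so *lutJ* is not transcribed.
So LutJ is not produced.
Fuculose is absent, so GixN is active.
No repressor is bound and GixN is active, so *dulD* is transcribed.
→ *dulD* is ON.
MoO₄²⁻ is present, so JovL is active.
No repressor is bound and JovL is active, so *kulC* is transcribed.
→ *kulC* is ON.
Cu²⁺ is present, so SovY is inactive.
With no repressor bound, *sovM* is transcribed.
→ *sovM* is ON.
Co²⁺ is absent, so ElnS is active.
No repressor is bound and ElnS is active, so *dovA* is transcribed.
→ *dovA* is ON.
4 of the 5 genes are transcribed.

4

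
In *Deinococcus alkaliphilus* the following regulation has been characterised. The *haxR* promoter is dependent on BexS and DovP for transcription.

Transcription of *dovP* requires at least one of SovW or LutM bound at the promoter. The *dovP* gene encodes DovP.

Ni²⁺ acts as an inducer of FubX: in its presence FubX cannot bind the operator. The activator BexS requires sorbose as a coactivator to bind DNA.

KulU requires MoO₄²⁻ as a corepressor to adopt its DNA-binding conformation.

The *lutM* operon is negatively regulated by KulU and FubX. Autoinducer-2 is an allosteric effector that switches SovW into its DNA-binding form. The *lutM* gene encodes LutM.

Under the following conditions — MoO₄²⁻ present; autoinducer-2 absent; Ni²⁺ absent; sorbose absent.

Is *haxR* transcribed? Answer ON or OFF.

OFF

Sorbose is absent, so BexS is inactive.
Autoinducer-2 is absent, so SovW is inactive.
MoO₄²⁻ is present, so KulU is active.
Ni²⁺ is absent, so FubX is active.
With repressor KulU bound, *lutM* is not transcribed.
So LutM is not produced.
No activator is available at the *dovP* promoter, so *dovP* is not transcribed.
So DovP is not produced.
Required activator BexS is absent, so *haxR* is not transcribed.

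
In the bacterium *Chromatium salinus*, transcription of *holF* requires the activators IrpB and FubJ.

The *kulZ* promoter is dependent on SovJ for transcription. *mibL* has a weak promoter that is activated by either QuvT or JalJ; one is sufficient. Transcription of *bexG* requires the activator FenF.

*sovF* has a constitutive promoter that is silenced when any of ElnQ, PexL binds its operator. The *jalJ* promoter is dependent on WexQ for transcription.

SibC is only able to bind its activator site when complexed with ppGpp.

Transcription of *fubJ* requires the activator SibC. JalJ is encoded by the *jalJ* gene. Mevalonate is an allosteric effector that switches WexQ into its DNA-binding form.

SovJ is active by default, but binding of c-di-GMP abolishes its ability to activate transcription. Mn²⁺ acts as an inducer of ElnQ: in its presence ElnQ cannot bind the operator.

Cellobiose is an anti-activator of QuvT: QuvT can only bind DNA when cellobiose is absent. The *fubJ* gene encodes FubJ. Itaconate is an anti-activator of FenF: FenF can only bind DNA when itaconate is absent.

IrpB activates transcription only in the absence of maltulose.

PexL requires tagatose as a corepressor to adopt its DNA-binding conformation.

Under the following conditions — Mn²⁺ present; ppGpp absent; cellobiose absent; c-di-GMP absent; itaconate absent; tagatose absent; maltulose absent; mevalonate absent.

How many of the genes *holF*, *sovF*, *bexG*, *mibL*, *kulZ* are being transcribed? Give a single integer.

4

Maltulose is absent, so IrpB is active.
ppGpp is absent, so SibC is inactive.
Required activator SibC is absent, so *fubJ* is not transcribed.
So FubJ is not produced.
Required activator FubJ is absent, so *holF* is not transcribed.
→ *holF* is OFF.
Mn²⁺ is present, so ElnQ is inactive.
Tagatose is absent, so PexL is inactive.
With no repressor bound, *sovF* is transcribed.
→ *sovF* is ON.
Itaconate is absent, so FenF is active.
No repressor is bound and FenF is active, so *bexG* is transcribed.
→ *bexG* is ON.
Cellobiose is absent, so QuvT is active.
Mevalonate is absent, so WexQ is inactive.
Required activator WexQ is absent, so *jalJ* is not transcribed.
So JalJ is not produced.
Activator QuvT is present, so *mibL* is transcribed.
→ *mibL* is ON.
c-di-GMP is absent, so SovJ is active.
No repressor is bound and SovJ is active, so *kulZ* is transcribed.
→ *kulZ* is ON.
4 of the 5 genes are transcribed.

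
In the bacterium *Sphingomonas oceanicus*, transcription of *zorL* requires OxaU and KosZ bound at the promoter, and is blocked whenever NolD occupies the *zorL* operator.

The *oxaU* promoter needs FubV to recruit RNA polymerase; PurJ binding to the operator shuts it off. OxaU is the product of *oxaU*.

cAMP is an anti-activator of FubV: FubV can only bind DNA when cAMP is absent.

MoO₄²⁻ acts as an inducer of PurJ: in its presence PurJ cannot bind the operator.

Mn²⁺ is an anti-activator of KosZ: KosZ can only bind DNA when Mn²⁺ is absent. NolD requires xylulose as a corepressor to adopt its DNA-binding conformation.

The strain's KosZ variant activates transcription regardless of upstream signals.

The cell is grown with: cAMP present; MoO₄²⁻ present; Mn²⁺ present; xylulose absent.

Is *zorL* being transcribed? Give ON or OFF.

Xylulose is absent, so NolD is inactive.
MoO₄²⁻ is present, so PurJ is inactive.
cAMP is present, so FubV is inactive.
Required activator FubV is absent, so *oxaU* is not transcribed.
So OxaU is not produced.
KosZ is constitutively active in this strain.
Required activator OxaU is absent, so *zorL* is not transcribed.

OFF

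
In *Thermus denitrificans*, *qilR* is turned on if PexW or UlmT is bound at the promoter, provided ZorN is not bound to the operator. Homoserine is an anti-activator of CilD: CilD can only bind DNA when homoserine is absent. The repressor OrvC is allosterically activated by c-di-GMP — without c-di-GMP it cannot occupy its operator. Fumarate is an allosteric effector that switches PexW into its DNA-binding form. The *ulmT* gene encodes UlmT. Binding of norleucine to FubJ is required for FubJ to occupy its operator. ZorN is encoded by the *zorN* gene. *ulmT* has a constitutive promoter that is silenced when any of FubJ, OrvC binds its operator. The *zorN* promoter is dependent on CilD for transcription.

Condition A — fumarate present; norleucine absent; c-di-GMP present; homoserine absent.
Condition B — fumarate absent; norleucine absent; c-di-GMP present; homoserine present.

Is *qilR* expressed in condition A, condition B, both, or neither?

Condition A:
Fumarate is present, so PexW is active.
Norleucine is absent, so FubJ is inactive.
c-di-GMP is present, so OrvC is active.
With repressor OrvC bound, *ulmT* is not transcribed.
So UlmT is not produced.
Homoserine is absent, so CilD is active.
No repressor is bound and CilD is active, so *zorN* is transcribed.
So ZorN is produced and active.
With repressor ZorN bound, *qilR* is not transcribed.
→ *qilR* is OFF in A.
Condition B:
Fumarate is absent, so PexW is inactive.
Norleucine is absent, so FubJ is inactive.
c-di-GMP is present, so OrvC is active.
With repressor OrvC bound, *ulmT* is not transcribed.
So UlmT is not produced.
Homoserine is present, so CilD is inactive.
Required activator CilD is absent, so *zorN* is not transcribed.
So ZorN is not produced.
No activator is available at the *qilR* promoter, so *qilR* is not transcribed.
→ *qilR* is OFF in B.

neither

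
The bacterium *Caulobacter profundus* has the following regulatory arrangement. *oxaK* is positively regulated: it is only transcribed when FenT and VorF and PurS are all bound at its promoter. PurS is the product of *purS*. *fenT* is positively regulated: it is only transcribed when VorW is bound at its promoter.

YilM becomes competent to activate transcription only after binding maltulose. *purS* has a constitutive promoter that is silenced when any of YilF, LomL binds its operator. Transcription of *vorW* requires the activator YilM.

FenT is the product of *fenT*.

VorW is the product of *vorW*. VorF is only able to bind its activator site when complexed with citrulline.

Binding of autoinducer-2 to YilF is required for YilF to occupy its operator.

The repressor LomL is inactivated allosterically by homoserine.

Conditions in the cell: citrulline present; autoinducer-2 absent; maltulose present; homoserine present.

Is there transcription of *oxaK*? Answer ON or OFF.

ON

Maltulose is present, so YilM is active.
No repressor is bound and YilM is active, so *vorW* is transcribed.
So VorW is produced and active.
No repressor is bound and VorW is active, so *fenT* is transcribed.
So FenT is produced and active.
Citrulline is present, so VorF is active.
Autoinducer-2 is absent, so YilF is inactive.
Homoserine is present, so LomL is inactive.
With no repressor bound, *purS* is transcribed.
So PurS is produced and active.
No repressor is bound and FenT and VorF and PurS are active, so *oxaK* is transcribed.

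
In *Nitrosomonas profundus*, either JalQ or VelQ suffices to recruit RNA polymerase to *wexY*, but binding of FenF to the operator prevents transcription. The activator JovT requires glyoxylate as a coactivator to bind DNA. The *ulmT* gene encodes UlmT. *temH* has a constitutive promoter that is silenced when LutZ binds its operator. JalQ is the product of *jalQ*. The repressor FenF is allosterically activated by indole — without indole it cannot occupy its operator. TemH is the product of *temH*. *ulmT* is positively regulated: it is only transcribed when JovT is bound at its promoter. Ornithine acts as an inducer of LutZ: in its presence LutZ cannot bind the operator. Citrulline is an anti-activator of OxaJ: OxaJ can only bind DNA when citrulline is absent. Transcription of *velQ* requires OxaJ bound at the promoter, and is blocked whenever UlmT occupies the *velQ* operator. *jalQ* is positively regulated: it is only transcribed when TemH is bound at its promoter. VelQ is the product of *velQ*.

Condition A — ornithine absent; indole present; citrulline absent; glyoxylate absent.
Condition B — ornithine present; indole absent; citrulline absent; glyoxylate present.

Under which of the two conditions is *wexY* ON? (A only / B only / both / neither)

B only

Condition A:
Ornithine is absent, so LutZ is active.
With repressor LutZ bound, *temH* is not transcribed.
So TemH is not produced.
Required activator TemH is absent, so *jalQ* is not transcribed.
So JalQ is not produced.
Indole is present, so FenF is active.
Citrulline is absent, so OxaJ is active.
Glyoxylate is absent, so JovT is inactive.
Required activator JovT is absent, so *ulmT* is not transcribed.
So UlmT is not produced.
No repressor is bound and OxaJ is active, so *velQ* is transcribed.
So VelQ is produced and active.
With repressor FenF bound, *wexY* is not transcribed.
→ *wexY* is OFF in A.
Condition B:
Ornithine is present, so LutZ is inactive.
With no repressor bound, *temH* is transcribed.
So TemH is produced and active.
No repressor is bound and TemH is active, so *jalQ* is transcribed.
So JalQ is produced and active.
Indole is absent, so FenF is inactive.
Citrulline is absent, so OxaJ is active.
Glyoxylate is present, so JovT is active.
No repressor is bound and JovT is active, so *ulmT* is transcribed.
So UlmT is produced and active.
With repressor UlmT bound, *velQ* is not transcribed.
So VelQ is not produced.
Activator JalQ is present, so *wexY* is transcribed.
→ *wexY* is ON in B.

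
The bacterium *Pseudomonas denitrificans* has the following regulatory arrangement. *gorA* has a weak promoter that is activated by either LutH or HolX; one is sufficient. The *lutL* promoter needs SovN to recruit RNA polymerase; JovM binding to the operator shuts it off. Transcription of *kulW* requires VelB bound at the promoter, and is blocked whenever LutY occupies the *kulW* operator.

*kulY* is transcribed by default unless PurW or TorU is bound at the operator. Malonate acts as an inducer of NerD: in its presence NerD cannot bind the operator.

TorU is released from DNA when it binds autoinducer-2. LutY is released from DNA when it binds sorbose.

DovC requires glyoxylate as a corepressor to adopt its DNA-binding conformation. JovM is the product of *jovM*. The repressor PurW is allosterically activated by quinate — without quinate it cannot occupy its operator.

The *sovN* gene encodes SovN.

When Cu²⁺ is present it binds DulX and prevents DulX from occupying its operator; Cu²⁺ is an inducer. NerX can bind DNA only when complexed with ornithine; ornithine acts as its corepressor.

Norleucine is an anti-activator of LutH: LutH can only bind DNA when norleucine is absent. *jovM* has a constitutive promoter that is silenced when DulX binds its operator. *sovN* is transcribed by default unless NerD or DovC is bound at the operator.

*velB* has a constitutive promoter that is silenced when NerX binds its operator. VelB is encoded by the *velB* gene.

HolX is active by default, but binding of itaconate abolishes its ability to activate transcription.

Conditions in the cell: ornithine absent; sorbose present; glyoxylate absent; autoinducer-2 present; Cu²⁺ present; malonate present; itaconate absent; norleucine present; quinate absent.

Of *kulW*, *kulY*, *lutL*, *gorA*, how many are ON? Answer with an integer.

Ornithine is absent, so NerX is inactive.
With no repressor bound, *velB* is transcribed.
So VelB is produced and active.
Sorbose is present, so LutY is inactive.
No repressor is bound and VelB is active, so *kulW* is transcribed.
→ *kulW* is ON.
Quinate is absent, so PurW is inactive.
Autoinducer-2 is present, so TorU is inactive.
With no repressor bound, *kulY* is transcribed.
→ *kulY* is ON.
Cu²⁺ is present, so DulX is inactive.
With no repressor bound, *jovM* is transcribed.
So JovM is produced and active.
Malonate is present, so NerD is inactive.
Glyoxylate is absent, so DovC is inactive.
With no repressor bound, *sovN* is transcribed.
So SovN is produced and active.
With repressor JovM bound, *lutL* is not transcribed.
→ *lutL* is OFF.
Norleucine is present, so LutH is inactive.
Itaconate is absent, so HolX is active.
Activator HolX is present, so *gorA* is transcribed.
→ *gorA* is ON.
3 of the 4 genes are transcribed.

3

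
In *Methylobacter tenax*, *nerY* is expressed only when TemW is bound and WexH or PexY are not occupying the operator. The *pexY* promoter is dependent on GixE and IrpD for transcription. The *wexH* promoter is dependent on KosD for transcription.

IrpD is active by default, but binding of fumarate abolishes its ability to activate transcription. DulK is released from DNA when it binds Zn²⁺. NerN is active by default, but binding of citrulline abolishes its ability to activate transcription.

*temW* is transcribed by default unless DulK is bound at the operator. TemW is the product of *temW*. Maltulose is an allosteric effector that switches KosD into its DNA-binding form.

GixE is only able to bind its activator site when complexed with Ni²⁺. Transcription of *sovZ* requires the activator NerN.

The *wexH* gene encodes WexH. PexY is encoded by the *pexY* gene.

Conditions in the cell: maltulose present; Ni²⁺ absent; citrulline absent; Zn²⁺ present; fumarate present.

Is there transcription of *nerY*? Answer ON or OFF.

OFF

Maltulose is present, so KosD is active.
No repressor is bound and KosD is active, so *wexH* is transcribed.
So WexH is produced and active.
Zn²⁺ is present, so DulK is inactive.
With no repressor bound, *temW* is transcribed.
So TemW is produced and active.
Ni²⁺ is absent, so GixE is inactive.
Fumarate is present, so IrpD is inactive.
Required activator GixE is absent, so *pexY* is not transcribed.
So PexY is not produced.
With repressor WexH bound, *nerY* is not transcribed.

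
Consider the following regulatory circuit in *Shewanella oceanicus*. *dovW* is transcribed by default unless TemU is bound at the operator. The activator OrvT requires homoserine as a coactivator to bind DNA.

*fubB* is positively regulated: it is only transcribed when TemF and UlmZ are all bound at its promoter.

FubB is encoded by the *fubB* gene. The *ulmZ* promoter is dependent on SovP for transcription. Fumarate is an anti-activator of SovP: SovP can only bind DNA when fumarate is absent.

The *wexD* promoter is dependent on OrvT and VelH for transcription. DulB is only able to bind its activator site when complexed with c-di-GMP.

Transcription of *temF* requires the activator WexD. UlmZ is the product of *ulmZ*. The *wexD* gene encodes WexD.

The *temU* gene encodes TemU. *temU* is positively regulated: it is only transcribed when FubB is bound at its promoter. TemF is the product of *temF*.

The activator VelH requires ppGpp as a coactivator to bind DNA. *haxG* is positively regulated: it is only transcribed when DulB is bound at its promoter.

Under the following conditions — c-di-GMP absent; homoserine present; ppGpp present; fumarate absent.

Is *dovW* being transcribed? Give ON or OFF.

OFF

Homoserine is present, so OrvT is active.
ppGpp is present, so VelH is active.
No repressor is bound and OrvT and VelH are active, so *wexD* is transcribed.
So WexD is produced and active.
No repressor is bound and WexD is active, so *temF* is transcribed.
So TemF is produced and active.
Fumarate is absent, so SovP is active.
No repressor is bound and SovP is active, so *ulmZ* is transcribed.
So UlmZ is produced and active.
No repressor is bound and TemF and UlmZ are active, so *fubB* is transcribed.
So FubB is produced and active.
No repressor is bound and FubB is active, so *temU* is transcribed.
So TemU is produced and active.
With repressor TemU bound, *dovW* is not transcribed.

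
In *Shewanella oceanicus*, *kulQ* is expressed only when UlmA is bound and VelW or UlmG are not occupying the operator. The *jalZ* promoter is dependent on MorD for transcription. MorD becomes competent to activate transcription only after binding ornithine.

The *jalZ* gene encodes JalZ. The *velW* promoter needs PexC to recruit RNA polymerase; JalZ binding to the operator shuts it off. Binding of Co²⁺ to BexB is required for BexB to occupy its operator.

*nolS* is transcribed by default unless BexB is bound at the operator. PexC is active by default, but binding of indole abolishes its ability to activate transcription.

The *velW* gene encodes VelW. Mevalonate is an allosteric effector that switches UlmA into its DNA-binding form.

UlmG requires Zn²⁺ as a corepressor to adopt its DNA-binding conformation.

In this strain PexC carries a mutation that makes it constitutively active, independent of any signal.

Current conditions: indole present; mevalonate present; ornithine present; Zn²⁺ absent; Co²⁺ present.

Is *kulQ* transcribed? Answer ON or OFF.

ON

Mevalonate is present, so UlmA is active.
Ornithine is present, so MorD is active.
No repressor is bound and MorD is active, so *jalZ* is transcribed.
So JalZ is produced and active.
PexC is constitutively active in this strain.
With repressor JalZ bound, *velW* is not transcribed.
So VelW is not produced.
Zn²⁺ is absent, so UlmG is inactive.
No repressor is bound and UlmA is active, so *kulQ* is transcribed.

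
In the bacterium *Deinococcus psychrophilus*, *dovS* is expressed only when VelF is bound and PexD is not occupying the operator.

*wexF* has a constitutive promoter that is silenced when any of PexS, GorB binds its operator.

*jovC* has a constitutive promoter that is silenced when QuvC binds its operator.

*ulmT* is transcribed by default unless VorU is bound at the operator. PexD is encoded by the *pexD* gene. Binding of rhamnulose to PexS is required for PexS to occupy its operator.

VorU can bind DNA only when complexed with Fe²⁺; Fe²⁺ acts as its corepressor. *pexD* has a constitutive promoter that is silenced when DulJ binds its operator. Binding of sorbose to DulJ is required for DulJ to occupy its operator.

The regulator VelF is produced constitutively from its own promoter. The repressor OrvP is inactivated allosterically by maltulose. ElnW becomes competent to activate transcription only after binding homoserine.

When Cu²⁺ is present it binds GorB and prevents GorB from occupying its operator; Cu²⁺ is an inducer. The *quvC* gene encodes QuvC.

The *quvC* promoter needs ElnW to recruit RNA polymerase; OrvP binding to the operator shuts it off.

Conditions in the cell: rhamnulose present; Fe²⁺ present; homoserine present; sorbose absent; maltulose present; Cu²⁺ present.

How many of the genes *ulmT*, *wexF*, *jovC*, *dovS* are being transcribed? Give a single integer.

Fe²⁺ is present, so VorU is active.
With repressor VorU bound, *ulmT* is not transcribed.
→ *ulmT* is OFF.
Rhamnulose is present, so PexS is active.
Cu²⁺ is present, so GorB is inactive.
With repressor PexS bound, *wexF* is not transcribed.
→ *wexF* is OFF.
Maltulose is present, so OrvP is inactive.
Homoserine is present, so ElnW is active.
No repressor is bound and ElnW is active, so *quvC* is transcribed.
So QuvC is produced and active.
With repressor QuvC bound, *jovC* is not transcribed.
→ *jovC* is OFF.
VelF is produced constitutively and is active.
Sorbose is absent, so DulJ is inactive.
With no repressor bound, *pexD* is transcribed.
So PexD is produced and active.
With repressor PexD bound, *dovS* is not transcribed.
→ *dovS* is OFF.
0 of the 4 genes are transcribed.

0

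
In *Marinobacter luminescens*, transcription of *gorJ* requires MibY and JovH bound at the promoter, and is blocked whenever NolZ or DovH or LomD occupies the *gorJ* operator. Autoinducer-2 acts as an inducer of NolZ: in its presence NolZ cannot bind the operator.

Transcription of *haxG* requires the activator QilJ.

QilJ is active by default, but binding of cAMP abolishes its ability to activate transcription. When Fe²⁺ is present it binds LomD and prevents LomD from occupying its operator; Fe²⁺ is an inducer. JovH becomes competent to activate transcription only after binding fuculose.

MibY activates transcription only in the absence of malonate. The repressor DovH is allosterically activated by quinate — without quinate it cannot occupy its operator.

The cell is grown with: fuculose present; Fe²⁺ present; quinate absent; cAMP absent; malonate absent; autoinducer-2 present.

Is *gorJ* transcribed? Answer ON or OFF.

ON

Autoinducer-2 is present, so NolZ is inactive.
Quinate is absent, so DovH is inactive.
Fe²⁺ is present, so LomD is inactive.
Malonate is absent, so MibY is active.
Fuculose is present, so JovH is active.
No repressor is bound and MibY and JovH are active, so *gorJ* is transcribed.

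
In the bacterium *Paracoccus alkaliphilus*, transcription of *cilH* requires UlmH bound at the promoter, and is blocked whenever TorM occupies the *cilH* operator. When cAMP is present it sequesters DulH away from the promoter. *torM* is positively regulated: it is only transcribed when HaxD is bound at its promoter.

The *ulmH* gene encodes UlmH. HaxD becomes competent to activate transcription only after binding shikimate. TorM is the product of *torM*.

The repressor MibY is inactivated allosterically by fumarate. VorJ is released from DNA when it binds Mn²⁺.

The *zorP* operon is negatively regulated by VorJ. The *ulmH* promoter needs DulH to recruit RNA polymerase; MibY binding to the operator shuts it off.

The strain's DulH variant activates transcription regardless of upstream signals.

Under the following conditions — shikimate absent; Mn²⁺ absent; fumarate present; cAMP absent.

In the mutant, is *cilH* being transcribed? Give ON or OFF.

ON

DulH is constitutively active in this strain.
Fumarate is present, so MibY is inactive.
No repressor is bound and DulH is active, so *ulmH* is transcribed.
So UlmH is produced and active.
Shikimate is absent, so HaxD is inactive.
Required activator HaxD is absent, so *torM* is not transcribed.
So TorM is not produced.
No repressor is bound and UlmH is active, so *cilH* is transcribed.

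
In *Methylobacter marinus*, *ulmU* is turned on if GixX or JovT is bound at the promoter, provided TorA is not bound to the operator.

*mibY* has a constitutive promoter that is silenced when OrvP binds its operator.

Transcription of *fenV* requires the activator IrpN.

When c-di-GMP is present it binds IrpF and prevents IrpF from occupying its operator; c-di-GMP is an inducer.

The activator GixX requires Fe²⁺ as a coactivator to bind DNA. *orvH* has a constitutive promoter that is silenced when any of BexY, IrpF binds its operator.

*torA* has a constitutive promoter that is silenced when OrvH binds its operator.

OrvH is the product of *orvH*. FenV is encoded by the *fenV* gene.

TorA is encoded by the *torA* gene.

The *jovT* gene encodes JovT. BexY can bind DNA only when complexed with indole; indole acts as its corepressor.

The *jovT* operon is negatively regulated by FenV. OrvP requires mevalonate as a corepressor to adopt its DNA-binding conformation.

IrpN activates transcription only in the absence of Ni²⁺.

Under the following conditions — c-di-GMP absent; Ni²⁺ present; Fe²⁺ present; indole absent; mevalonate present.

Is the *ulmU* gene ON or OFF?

Fe²⁺ is present, so GixX is active.
Indole is absent, so BexY is inactive.
c-di-GMP is absent, so IrpF is active.
With repressor IrpF bound, *orvH* is not transcribed.
So OrvH is not produced.
With no repressor bound, *torA* is transcribed.
So TorA is produced and active.
Ni²⁺ is present, so IrpN is inactive.
Required activator IrpN is absent, so *fenV* is not transcribed.
So FenV is not produced.
With no repressor bound, *jovT* is transcribed.
So JovT is produced and active.
With repressor TorA bound, *ulmU* is not transcribed.

OFF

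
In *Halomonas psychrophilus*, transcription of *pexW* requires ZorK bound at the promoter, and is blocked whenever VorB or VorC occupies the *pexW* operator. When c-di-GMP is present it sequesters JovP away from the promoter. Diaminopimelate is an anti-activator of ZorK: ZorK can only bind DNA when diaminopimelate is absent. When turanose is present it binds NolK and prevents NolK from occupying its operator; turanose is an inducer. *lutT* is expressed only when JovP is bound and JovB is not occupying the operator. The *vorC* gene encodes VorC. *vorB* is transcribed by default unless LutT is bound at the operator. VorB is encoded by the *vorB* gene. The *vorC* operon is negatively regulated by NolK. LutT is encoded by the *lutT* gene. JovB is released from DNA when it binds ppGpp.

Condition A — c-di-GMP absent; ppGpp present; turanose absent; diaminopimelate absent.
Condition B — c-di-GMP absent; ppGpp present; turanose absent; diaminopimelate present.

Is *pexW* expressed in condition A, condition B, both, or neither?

A only

Condition A:
c-di-GMP is absent, so JovP is active.
ppGpp is present, so JovB is inactive.
No repressor is bound and JovP is active, so *lutT* is transcribed.
So LutT is produced and active.
With repressor LutT bound, *vorB* is not transcribed.
So VorB is not produced.
Turanose is absent, so NolK is active.
With repressor NolK bound, *vorC* is not transcribed.
So VorC is not produced.
Diaminopimelate is absent, so ZorK is active.
No repressor is bound and ZorK is active, so *pexW* is transcribed.
→ *pexW* is ON in A.
Condition B:
c-di-GMP is absent, so JovP is active.
ppGpp is present, so JovB is inactive.
No repressor is bound and JovP is active, so *lutT* is transcribed.
So LutT is produced and active.
With repressor LutT bound, *vorB* is not transcribed.
So VorB is not produced.
Turanose is absent, so NolK is active.
With repressor NolK bound, *vorC* is not transcribed.
So VorC is not produced.
Diaminopimelate is present, so ZorK is inactive.
Required activator ZorK is absent, so *pexW* is not transcribed.
→ *pexW* is OFF in B.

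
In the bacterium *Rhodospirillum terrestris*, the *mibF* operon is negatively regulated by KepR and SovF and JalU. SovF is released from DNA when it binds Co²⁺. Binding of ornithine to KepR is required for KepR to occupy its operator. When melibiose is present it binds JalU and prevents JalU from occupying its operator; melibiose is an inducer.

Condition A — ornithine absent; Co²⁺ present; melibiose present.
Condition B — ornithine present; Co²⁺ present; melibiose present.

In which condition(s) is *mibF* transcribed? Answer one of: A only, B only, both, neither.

Condition A:
Ornithine is absent, so KepR is inactive.
Co²⁺ is present, so SovF is inactive.
Melibiose is present, so JalU is inactive.
With no repressor bound, *mibF* is transcribed.
→ *mibF* is ON in A.
Condition B:
Ornithine is present, so KepR is active.
Co²⁺ is present, so SovF is inactive.
Melibiose is present, so JalU is inactive.
With repressor KepR bound, *mibF* is not transcribed.
→ *mibF* is OFF in B.

A only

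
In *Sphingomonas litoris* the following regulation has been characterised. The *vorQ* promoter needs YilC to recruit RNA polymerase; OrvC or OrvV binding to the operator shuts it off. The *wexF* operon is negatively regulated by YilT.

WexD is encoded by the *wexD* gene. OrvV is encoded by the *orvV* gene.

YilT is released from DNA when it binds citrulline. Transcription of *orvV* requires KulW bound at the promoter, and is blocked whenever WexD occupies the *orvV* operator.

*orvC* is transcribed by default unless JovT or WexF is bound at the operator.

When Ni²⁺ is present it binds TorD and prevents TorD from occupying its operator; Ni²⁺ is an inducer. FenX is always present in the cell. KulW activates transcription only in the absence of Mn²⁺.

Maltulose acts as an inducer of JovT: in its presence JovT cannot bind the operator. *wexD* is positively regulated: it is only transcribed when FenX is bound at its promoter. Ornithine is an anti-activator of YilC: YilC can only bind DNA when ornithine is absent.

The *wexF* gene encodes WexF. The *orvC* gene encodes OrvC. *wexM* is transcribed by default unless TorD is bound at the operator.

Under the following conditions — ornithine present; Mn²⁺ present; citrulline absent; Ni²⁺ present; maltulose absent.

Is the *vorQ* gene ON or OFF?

Maltulose is absent, so JovT is active.
Citrulline is absent, so YilT is active.
With repressor YilT bound, *wexF* is not transcribed.
So WexF is not produced.
With repressor JovT bound, *orvC* is not transcribed.
So OrvC is not produced.
FenX is produced constitutively and is active.
No repressor is bound and FenX is active, so *wexD* is transcribed.
So WexD is produced and active.
Mn²⁺ is present, so KulW is inactive.
With repressor WexD bound, *orvV* is not transcribed.
So OrvV is not produced.
Ornithine is present, so YilC is inactive.
Required activator YilC is absent, so *vorQ* is not transcribed.

OFF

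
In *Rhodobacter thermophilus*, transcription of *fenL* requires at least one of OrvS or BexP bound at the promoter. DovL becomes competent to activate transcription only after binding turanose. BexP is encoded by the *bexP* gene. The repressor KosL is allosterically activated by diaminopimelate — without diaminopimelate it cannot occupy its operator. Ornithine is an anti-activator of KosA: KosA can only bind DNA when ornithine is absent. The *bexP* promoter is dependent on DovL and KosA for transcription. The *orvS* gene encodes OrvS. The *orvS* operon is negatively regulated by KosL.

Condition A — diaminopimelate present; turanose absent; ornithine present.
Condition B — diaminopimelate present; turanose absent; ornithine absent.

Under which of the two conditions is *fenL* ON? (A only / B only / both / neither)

neither

Condition A:
Diaminopimelate is present, so KosL is active.
With repressor KosL bound, *orvS* is not transcribed.
So OrvS is not produced.
Turanose is absent, so DovL is inactive.
Ornithine is present, so KosA is inactive.
Required activator DovL is absent, so *bexP* is not transcribed.
So BexP is not produced.
No activator is available at the *fenL* promoter, so *fenL* is not transcribed.
→ *fenL* is OFF in A.
Condition B:
Diaminopimelate is present, so KosL is active.
With repressor KosL bound, *orvS* is not transcribed.
So OrvS is not produced.
Turanose is absent, so DovL is inactive.
Ornithine is absent, so KosA is active.
Required activator DovL is absent, so *bexP* is not transcribed.
So BexP is not produced.
No activator is available at the *fenL* promoter, so *fenL* is not transcribed.
→ *fenL* is OFF in B.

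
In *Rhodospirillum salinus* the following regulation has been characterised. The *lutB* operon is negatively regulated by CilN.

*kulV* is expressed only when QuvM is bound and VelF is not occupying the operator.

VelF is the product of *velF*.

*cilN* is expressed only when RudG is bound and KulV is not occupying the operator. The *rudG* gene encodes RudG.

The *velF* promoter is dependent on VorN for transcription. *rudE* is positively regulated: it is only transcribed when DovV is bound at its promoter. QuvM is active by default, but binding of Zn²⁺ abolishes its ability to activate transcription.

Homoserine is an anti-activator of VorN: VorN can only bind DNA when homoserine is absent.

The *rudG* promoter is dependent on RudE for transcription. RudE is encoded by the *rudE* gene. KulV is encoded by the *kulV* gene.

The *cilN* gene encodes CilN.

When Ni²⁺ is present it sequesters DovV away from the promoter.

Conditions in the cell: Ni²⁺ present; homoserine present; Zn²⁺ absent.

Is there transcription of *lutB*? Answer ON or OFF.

ON

Ni²⁺ is present, so DovV is inactive.
Required activator DovV is absent, so *rudE* is not transcribed.
So RudE is not produced.
Required activator RudE is absent, so *rudG* is not transcribed.
So RudG is not produced.
Zn²⁺ is absent, so QuvM is active.
Homoserine is present, so VorN is inactive.
Required activator VorN is absent, so *velF* is not transcribed.
So VelF is not produced.
No repressor is bound and QuvM is active, so *kulV* is transcribed.
So KulV is produced and active.
With repressor KulV bound, *cilN* is not transcribed.
So CilN is not produced.
With no repressor bound, *lutB* is transcribed.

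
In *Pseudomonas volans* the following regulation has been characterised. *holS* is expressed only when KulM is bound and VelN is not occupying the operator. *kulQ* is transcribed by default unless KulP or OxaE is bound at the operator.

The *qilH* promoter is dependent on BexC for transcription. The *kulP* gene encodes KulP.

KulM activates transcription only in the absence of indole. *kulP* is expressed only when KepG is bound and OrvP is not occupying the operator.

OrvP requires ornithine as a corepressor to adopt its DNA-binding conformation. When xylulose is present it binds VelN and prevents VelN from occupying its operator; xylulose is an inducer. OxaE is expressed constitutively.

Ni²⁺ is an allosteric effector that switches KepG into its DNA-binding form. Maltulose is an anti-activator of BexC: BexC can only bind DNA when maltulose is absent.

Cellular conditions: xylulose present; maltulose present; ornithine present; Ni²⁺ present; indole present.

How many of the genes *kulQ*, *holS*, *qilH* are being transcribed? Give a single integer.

0

Ornithine is present, so OrvP is active.
Ni²⁺ is present, so KepG is active.
With repressor OrvP bound, *kulP* is not transcribed.
So KulP is not produced.
OxaE is produced constitutively and is active.
With repressor OxaE bound, *kulQ* is not transcribed.
→ *kulQ* is OFF.
Indole is present, so KulM is inactive.
Xylulose is present, so VelN is inactive.
Required activator KulM is absent, so *holS* is not transcribed.
→ *holS* is OFF.
Maltulose is present, so BexC is inactive.
Required activator BexC is absent, so *qilH* is not transcribed.
→ *qilH* is OFF.
0 of the 3 genes are transcribed.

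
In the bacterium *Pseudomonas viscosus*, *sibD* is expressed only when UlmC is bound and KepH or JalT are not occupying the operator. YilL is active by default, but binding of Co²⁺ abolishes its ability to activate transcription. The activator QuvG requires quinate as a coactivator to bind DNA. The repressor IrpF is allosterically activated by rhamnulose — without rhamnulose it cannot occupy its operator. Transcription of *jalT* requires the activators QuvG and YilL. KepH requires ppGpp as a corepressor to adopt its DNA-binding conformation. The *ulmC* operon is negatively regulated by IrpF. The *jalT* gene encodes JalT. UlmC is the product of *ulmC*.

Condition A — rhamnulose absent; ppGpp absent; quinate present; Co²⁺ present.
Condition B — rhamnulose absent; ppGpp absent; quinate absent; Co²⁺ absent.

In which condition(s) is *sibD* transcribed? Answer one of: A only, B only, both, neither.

Condition A:
Rhamnulose is absent, so IrpF is inactive.
With no repressor bound, *ulmC* is transcribed.
So UlmC is produced and active.
ppGpp is absent, so KepH is inactive.
Quinate is present, so QuvG is active.
Co²⁺ is present, so YilL is inactive.
Required activator YilL is absent, so *jalT* is not transcribed.
So JalT is not produced.
No repressor is bound and UlmC is active, so *sibD* is transcribed.
→ *sibD* is ON in A.
Condition B:
Rhamnulose is absent, so IrpF is inactive.
With no repressor bound, *ulmC* is transcribed.
So UlmC is produced and active.
ppGpp is absent, so KepH is inactive.
Quinate is absent, so QuvG is inactive.
Co²⁺ is absent, so YilL is active.
Required activator QuvG is absent, so *jalT* is not transcribed.
So JalT is not produced.
No repressor is bound and UlmC is active, so *sibD* is transcribed.
→ *sibD* is ON in B.

both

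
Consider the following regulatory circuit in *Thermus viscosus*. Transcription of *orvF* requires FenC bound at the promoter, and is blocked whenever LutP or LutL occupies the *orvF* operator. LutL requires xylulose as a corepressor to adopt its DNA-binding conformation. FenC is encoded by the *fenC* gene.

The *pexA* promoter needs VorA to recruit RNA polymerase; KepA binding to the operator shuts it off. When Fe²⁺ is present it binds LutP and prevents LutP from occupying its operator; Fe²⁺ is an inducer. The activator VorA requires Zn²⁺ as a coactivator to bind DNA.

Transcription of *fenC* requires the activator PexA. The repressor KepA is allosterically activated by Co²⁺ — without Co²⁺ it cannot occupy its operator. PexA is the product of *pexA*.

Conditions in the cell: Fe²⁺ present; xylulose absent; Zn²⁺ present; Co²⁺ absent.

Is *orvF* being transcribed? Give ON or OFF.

ON

Fe²⁺ is present, so LutP is inactive.
Zn²⁺ is present, so VorA is active.
Co²⁺ is absent, so KepA is inactive.
No repressor is bound and VorA is active, so *pexA* is transcribed.
So PexA is produced and active.
No repressor is bound and PexA is active, so *fenC* is transcribed.
So FenC is produced and active.
Xylulose is absent, so LutL is inactive.
No repressor is bound and FenC is active, so *orvF* is transcribed.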